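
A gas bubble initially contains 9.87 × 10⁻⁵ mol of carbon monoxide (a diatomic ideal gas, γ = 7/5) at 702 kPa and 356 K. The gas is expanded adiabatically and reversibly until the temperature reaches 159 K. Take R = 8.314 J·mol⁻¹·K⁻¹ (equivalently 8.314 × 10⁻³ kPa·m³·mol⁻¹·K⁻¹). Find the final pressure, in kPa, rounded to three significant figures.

P₂ ≈ 41.8 kPa

From PV = nRT: V₁ = nRT₁/P₁ = 4.161e-07 m³.
Reversible adiabatic, γ = 7/5: P₂ = P₁·(T₂/T₁)^(γ/(γ−1)) = 41.80 kPa; V₂ = V₁·(T₁/T₂)^(1/(γ−1)) = 3.122e-06 m³.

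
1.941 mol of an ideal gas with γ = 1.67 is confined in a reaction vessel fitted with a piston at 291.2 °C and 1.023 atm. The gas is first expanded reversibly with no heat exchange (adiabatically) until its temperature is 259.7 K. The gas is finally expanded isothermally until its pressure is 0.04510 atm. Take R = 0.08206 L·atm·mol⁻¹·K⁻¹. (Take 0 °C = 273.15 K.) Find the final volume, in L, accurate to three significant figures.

V₃ ≈ 917 L

Convert: T₁ = 564.3 K.
From PV = nRT: V₁ = nRT₁/P₁ = 87.87 L.
Adiabatic (γ = 1.67), T V^(γ−1) and P V^γ constant: P₂ = P₁·(T₂/T₁)^(γ/(γ−1)) = 0.1478 atm; V₂ = V₁·(T₁/T₂)^(1/(γ−1)) = 279.9 L.
Isothermal, so P V is constant: T₃ = T₂; V₃ = V₂·(P₂/P₃) = 917.2 L.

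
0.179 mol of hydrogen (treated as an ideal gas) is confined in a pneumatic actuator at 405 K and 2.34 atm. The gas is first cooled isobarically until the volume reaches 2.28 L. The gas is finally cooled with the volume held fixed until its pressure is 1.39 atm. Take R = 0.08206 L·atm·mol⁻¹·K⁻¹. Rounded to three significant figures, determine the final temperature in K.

T₃ ≈ 216 K

From PV = nRT: V₁ = nRT₁/P₁ = 2.542 L.
Isobaric, so V/T is constant: P₂ = P₁; T₂ = T₁·(V₂/V₁) = 363.2 K.
Isochoric, so P/T is constant: V₃ = V₂; T₃ = T₂·(P₃/P₂) = 215.8 K.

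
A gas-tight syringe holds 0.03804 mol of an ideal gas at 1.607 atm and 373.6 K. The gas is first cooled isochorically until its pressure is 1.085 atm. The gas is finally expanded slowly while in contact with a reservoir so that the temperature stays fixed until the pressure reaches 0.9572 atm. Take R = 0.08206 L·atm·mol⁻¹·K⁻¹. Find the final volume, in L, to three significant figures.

From PV = nRT: V₁ = nRT₁/P₁ = 0.7257 L.
V constant ⇒ P ∝ T: V₂ = V₁; T₂ = T₁·(P₂/P₁) = 252.2 K.
T constant ⇒ Boyle's law P V = const: T₃ = T₂; V₃ = V₂·(P₂/P₃) = 0.8226 L.

V₃ ≈ 0.823 L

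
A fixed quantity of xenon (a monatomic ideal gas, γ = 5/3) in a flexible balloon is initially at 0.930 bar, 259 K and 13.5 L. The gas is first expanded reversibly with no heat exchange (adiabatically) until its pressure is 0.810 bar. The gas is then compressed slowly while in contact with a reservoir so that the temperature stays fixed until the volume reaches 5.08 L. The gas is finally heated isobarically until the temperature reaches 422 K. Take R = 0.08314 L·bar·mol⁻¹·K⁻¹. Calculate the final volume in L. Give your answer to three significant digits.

V₄ ≈ 8.75 L

Adiabatic (γ = 5/3), T V^(γ−1) and P V^γ constant: T₂ = T₁·(P₂/P₁)^((γ−1)/γ) = 245.1 K; V₂ = V₁·(P₁/P₂)^(1/γ) = 14.67 L.
Isothermal, so P V is constant: T₃ = T₂; P₃ = P₂·(V₂/V₃) = 2.339 bar.
Isobaric, so V/T is constant: P₄ = P₃; V₄ = V₃·(T₄/T₃) = 8.747 L.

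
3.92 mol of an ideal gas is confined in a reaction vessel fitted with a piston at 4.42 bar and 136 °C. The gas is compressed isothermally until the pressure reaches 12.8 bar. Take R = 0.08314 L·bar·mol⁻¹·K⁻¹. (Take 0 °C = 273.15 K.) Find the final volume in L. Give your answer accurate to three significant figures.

V₂ ≈ 10.4 L

Convert: T₁ = 409.1 K.
From PV = nRT: V₁ = nRT₁/P₁ = 30.17 L.
Isothermal, so P V is constant: T₂ = T₁; V₂ = V₁·(P₁/P₂) = 10.42 L.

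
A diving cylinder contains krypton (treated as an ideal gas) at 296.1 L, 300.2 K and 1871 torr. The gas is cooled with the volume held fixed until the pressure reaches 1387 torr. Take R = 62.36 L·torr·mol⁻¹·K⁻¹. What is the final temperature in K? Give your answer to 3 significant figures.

T₂ ≈ 223 K

V constant ⇒ P ∝ T: V₂ = V₁; T₂ = T₁·(P₂/P₁) = 222.5 K.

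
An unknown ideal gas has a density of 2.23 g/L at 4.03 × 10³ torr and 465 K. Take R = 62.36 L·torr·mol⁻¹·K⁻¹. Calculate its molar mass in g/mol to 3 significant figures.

M ≈ 16.0 g/mol

ρ = PM/(RT) ⇒ M = ρRT/P = (2.23 × 62.36 × 465.0) / 4.03e+03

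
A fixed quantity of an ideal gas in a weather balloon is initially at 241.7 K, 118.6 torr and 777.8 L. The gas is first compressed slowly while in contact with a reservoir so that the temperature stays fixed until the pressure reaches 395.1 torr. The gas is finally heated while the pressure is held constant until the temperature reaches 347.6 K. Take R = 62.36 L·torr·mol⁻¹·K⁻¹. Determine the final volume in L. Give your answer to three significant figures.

Isothermal, so P V is constant: T₂ = T₁; V₂ = V₁·(P₁/P₂) = 233.5 L.
P constant ⇒ V ∝ T: P₃ = P₂; V₃ = V₂·(T₃/T₂) = 335.8 L.

V₃ ≈ 336 L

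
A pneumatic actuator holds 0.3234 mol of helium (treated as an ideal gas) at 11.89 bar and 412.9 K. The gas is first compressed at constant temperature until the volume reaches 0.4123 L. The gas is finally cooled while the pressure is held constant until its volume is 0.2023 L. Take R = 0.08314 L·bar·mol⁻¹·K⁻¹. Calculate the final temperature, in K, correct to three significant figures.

T₃ ≈ 203 K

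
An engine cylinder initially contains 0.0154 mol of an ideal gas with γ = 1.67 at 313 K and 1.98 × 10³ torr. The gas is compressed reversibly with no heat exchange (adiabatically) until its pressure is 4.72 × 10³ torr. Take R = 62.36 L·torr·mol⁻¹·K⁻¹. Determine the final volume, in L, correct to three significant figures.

V₂ ≈ 0.0902 L

From PV = nRT: V₁ = nRT₁/P₁ = 0.1518 L.
Adiabatic (γ = 1.67), T V^(γ−1) and P V^γ constant: T₂ = T₁·(P₂/P₁)^((γ−1)/γ) = 443.5 K; V₂ = V₁·(P₁/P₂)^(1/γ) = 0.09024 L.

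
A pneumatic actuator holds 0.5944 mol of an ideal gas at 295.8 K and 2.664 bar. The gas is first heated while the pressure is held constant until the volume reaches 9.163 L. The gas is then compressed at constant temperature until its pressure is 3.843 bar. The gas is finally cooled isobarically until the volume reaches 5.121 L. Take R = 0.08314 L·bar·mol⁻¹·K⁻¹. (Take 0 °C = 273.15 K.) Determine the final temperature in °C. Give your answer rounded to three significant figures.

T₄ ≈ 125 °C

From PV = nRT: V₁ = nRT₁/P₁ = 5.487 L.
Isobaric, so V/T is constant: P₂ = P₁; T₂ = T₁·(V₂/V₁) = 494.0 K.
Isothermal, so P V is constant: T₃ = T₂; V₃ = V₂·(P₂/P₃) = 6.352 L.
P constant ⇒ V ∝ T: P₄ = P₃; T₄ = T₃·(V₄/V₃) = 398.2 K.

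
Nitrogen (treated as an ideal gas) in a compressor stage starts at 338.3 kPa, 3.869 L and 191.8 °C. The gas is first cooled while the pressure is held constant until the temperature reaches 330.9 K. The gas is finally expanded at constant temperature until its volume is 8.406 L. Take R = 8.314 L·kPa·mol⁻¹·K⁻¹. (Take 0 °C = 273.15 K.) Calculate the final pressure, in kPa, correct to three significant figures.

P₃ ≈ 111 kPa

Convert: T₁ = 464.9 K.
P constant ⇒ V ∝ T: P₂ = P₁; V₂ = V₁·(T₂/T₁) = 2.754 L.
T constant ⇒ Boyle's law P V = const: T₃ = T₂; P₃ = P₂·(V₂/V₃) = 110.8 kPa.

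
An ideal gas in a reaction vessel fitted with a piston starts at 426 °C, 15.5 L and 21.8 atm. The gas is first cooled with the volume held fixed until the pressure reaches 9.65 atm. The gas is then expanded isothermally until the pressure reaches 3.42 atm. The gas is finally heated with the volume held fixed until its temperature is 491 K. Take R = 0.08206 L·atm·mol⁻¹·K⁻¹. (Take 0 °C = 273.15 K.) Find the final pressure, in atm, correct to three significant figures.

P₄ ≈ 5.43 atm

Convert: T₁ = 699.1 K.
V constant ⇒ P ∝ T: V₂ = V₁; T₂ = T₁·(P₂/P₁) = 309.5 K.
T constant ⇒ Boyle's law P V = const: T₃ = T₂; V₃ = V₂·(P₂/P₃) = 43.74 L.
Isochoric, so P/T is constant: V₄ = V₃; P₄ = P₃·(T₄/T₃) = 5.426 atm.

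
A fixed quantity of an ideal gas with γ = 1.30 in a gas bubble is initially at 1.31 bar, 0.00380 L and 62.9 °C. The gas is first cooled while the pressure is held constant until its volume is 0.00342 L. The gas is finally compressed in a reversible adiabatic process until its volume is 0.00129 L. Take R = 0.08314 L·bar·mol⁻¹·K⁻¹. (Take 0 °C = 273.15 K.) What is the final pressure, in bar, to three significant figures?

P₃ ≈ 4.65 bar

Convert: T₁ = 336.0 K.
P constant ⇒ V ∝ T: P₂ = P₁; T₂ = T₁·(V₂/V₁) = 302.4 K.
Reversible adiabatic, γ = 1.30: T₃ = T₂·(V₂/V₃)^(γ−1) = 405.2 K; P₃ = P₂·(V₂/V₃)^γ = 4.653 bar.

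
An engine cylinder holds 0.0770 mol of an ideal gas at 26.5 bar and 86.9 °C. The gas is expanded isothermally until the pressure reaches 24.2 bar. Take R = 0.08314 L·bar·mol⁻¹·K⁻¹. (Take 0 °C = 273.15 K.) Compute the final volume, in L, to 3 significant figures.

Convert: T₁ = 360.0 K.
From PV = nRT: V₁ = nRT₁/P₁ = 0.08698 L.
T constant ⇒ Boyle's law P V = const: T₂ = T₁; V₂ = V₁·(P₁/P₂) = 0.09525 L.

V₂ ≈ 0.0952 L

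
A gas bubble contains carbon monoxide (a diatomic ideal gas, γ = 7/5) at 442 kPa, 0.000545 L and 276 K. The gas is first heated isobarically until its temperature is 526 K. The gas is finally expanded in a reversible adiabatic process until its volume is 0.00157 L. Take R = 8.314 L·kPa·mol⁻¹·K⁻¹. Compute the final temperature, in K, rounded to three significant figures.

T₃ ≈ 446 K

Isobaric, so V/T is constant: P₂ = P₁; V₂ = V₁·(T₂/T₁) = 0.001039 L.
Adiabatic (γ = 7/5), T V^(γ−1) and P V^γ constant: T₃ = T₂·(V₂/V₃)^(γ−1) = 445.9 K; P₃ = P₂·(V₂/V₃)^γ = 247.9 kPa.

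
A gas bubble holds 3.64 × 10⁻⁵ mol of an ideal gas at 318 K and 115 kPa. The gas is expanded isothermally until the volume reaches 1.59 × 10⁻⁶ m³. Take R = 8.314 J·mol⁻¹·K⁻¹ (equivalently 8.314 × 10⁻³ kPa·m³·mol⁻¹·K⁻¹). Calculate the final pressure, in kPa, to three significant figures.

From PV = nRT: V₁ = nRT₁/P₁ = 8.368e-07 m³.
T constant ⇒ Boyle's law P V = const: T₂ = T₁; P₂ = P₁·(V₁/V₂) = 60.53 kPa.

P₂ ≈ 60.5 kPa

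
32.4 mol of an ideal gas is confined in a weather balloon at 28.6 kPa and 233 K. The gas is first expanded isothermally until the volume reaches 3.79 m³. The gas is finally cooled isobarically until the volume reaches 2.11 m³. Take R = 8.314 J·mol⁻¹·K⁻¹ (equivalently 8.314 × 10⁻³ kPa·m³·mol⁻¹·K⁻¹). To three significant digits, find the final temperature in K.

T₃ ≈ 130 K

From PV = nRT: V₁ = nRT₁/P₁ = 2.195 m³.
T constant ⇒ Boyle's law P V = const: T₂ = T₁; P₂ = P₁·(V₁/V₂) = 16.56 kPa.
P constant ⇒ V ∝ T: P₃ = P₂; T₃ = T₂·(V₃/V₂) = 129.7 K.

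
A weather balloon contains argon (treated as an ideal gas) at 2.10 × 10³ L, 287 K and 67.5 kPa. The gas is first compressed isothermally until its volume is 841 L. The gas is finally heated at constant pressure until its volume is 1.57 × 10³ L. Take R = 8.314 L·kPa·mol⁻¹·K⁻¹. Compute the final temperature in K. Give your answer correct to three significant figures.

T constant ⇒ Boyle's law P V = const: T₂ = T₁; P₂ = P₁·(V₁/V₂) = 168.5 kPa.
P constant ⇒ V ∝ T: P₃ = P₂; T₃ = T₂·(V₃/V₂) = 535.8 K.

T₃ ≈ 536 K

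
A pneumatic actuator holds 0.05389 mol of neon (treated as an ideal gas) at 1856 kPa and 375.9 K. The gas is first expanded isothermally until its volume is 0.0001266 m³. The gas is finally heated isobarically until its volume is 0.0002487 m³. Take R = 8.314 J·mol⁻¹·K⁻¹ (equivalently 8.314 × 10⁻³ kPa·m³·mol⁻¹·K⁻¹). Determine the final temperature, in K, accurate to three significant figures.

From PV = nRT: V₁ = nRT₁/P₁ = 9.074e-05 m³.
Isothermal, so P V is constant: T₂ = T₁; P₂ = P₁·(V₁/V₂) = 1330 kPa.
P constant ⇒ V ∝ T: P₃ = P₂; T₃ = T₂·(V₃/V₂) = 738.4 K.

T₃ ≈ 738 K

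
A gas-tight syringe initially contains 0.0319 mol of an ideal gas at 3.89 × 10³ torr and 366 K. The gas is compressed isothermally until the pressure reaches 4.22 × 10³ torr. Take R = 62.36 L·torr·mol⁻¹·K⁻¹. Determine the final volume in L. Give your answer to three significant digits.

From PV = nRT: V₁ = nRT₁/P₁ = 0.1872 L.
Isothermal, so P V is constant: T₂ = T₁; V₂ = V₁·(P₁/P₂) = 0.1725 L.

V₂ ≈ 0.173 L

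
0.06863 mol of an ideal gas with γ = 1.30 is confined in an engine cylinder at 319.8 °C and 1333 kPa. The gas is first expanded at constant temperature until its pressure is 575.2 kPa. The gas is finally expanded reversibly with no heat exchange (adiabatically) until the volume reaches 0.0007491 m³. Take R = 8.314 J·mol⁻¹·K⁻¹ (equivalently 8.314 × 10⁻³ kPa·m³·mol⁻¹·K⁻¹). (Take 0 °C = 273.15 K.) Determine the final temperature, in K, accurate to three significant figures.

T₃ ≈ 551 K

Convert: T₁ = 593.0 K.
From PV = nRT: V₁ = nRT₁/P₁ = 0.0002538 m³.
Isothermal, so P V is constant: T₂ = T₁; V₂ = V₁·(P₁/P₂) = 0.0005882 m³.
Adiabatic (γ = 1.30), T V^(γ−1) and P V^γ constant: T₃ = T₂·(V₂/V₃)^(γ−1) = 551.5 K; P₃ = P₂·(V₂/V₃)^γ = 420.0 kPa.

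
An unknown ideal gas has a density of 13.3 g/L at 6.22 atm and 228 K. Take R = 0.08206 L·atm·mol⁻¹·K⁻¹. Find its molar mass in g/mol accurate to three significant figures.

M ≈ 40.0 g/mol

ρ = PM/(RT) ⇒ M = ρRT/P = (13.3 × 0.08206 × 228.0) / 6.22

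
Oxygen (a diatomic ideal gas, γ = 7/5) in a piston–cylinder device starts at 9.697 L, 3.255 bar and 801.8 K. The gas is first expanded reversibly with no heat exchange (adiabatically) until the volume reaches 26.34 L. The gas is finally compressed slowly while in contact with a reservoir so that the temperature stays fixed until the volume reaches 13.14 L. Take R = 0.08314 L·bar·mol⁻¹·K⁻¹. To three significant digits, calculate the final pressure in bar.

Reversible adiabatic, γ = 7/5: T₂ = T₁·(V₁/V₂)^(γ−1) = 537.6 K; P₂ = P₁·(V₁/V₂)^γ = 0.8035 bar.
Isothermal, so P V is constant: T₃ = T₂; P₃ = P₂·(V₂/V₃) = 1.611 bar.

P₃ ≈ 1.61 bar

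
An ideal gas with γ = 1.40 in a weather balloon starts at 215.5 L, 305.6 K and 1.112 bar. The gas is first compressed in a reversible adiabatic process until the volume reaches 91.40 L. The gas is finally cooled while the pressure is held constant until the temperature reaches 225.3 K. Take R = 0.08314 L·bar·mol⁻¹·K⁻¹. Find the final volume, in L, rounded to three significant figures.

V₃ ≈ 47.8 L

Reversible adiabatic, γ = 1.40: T₂ = T₁·(V₁/V₂)^(γ−1) = 430.7 K; P₂ = P₁·(V₁/V₂)^γ = 3.695 bar.
Isobaric, so V/T is constant: P₃ = P₂; V₃ = V₂·(T₃/T₂) = 47.81 L.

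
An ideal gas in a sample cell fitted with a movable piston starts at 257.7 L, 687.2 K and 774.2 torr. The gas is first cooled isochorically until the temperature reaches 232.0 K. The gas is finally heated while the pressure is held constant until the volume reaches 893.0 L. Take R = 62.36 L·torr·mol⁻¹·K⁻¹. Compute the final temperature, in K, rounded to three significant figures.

Isochoric, so P/T is constant: V₂ = V₁; P₂ = P₁·(T₂/T₁) = 261.4 torr.
Isobaric, so V/T is constant: P₃ = P₂; T₃ = T₂·(V₃/V₂) = 803.9 K.

T₃ ≈ 804 K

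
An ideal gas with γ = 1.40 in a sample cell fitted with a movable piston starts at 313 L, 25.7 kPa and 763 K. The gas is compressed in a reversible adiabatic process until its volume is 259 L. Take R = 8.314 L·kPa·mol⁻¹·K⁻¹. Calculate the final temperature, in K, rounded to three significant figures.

Reversible adiabatic, γ = 1.40: T₂ = T₁·(V₁/V₂)^(γ−1) = 823.0 K; P₂ = P₁·(V₁/V₂)^γ = 33.50 kPa.

T₂ ≈ 823 K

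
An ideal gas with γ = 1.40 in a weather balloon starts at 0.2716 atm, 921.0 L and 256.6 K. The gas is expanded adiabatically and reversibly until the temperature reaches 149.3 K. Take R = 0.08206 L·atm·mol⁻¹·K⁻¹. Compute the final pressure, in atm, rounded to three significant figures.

Adiabatic (γ = 1.40), T V^(γ−1) and P V^γ constant: P₂ = P₁·(T₂/T₁)^(γ/(γ−1)) = 0.04081 atm; V₂ = V₁·(T₁/T₂)^(1/(γ−1)) = 3567 L.

P₂ ≈ 0.0408 atm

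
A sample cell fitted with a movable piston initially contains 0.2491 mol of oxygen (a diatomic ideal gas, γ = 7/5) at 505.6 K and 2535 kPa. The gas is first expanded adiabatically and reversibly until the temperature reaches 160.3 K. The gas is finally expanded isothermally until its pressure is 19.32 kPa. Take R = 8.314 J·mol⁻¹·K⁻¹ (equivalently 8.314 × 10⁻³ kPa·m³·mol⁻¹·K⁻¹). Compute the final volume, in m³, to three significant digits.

V₃ ≈ 0.0172 m³

From PV = nRT: V₁ = nRT₁/P₁ = 0.0004131 m³.
Reversible adiabatic, γ = 7/5: P₂ = P₁·(T₂/T₁)^(γ/(γ−1)) = 45.49 kPa; V₂ = V₁·(T₁/T₂)^(1/(γ−1)) = 0.007298 m³.
T constant ⇒ Boyle's law P V = const: T₃ = T₂; V₃ = V₂·(P₂/P₃) = 0.01718 m³.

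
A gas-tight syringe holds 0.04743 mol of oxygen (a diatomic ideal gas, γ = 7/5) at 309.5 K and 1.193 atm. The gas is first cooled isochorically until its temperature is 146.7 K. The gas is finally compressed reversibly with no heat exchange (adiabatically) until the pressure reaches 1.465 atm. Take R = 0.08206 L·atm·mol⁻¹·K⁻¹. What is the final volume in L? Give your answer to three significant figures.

V₃ ≈ 0.512 L

From PV = nRT: V₁ = nRT₁/P₁ = 1.010 L.
Isochoric, so P/T is constant: V₂ = V₁; P₂ = P₁·(T₂/T₁) = 0.5655 atm.
Adiabatic (γ = 7/5), T V^(γ−1) and P V^γ constant: T₃ = T₂·(P₃/P₂)^((γ−1)/γ) = 192.6 K; V₃ = V₂·(P₂/P₃)^(1/γ) = 0.5116 L.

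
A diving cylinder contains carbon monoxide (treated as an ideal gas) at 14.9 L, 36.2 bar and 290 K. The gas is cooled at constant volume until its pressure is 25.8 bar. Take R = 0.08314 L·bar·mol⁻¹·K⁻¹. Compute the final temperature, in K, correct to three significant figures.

V constant ⇒ P ∝ T: V₂ = V₁; T₂ = T₁·(P₂/P₁) = 206.7 K.

T₂ ≈ 207 K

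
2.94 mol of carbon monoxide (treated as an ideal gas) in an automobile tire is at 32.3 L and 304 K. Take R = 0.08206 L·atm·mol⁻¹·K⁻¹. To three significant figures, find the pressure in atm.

PV = nRT ⇒ P = nRT/V = (2.94 × 0.08206 × 304) / 32.3

P ≈ 2.27 atm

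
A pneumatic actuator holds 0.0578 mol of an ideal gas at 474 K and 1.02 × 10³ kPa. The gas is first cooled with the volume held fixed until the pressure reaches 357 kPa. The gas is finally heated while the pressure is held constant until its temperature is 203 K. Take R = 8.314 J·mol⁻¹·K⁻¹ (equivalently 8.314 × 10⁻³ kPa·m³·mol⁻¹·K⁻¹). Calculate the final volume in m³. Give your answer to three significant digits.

From PV = nRT: V₁ = nRT₁/P₁ = 0.0002233 m³.
Isochoric, so P/T is constant: V₂ = V₁; T₂ = T₁·(P₂/P₁) = 165.9 K.
Isobaric, so V/T is constant: P₃ = P₂; V₃ = V₂·(T₃/T₂) = 0.0002733 m³.

V₃ ≈ 0.000273 m³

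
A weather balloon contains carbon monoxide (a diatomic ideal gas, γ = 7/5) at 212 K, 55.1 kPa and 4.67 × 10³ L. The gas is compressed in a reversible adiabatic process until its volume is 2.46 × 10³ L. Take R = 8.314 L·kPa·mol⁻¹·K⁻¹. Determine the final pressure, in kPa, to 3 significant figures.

P₂ ≈ 135 kPa

Reversible adiabatic, γ = 7/5: T₂ = T₁·(V₁/V₂)^(γ−1) = 274.0 K; P₂ = P₁·(V₁/V₂)^γ = 135.2 kPa.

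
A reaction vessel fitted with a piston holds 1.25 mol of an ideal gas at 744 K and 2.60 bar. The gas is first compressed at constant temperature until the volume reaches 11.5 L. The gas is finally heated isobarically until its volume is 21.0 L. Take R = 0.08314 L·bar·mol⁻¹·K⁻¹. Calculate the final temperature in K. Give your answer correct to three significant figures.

T₃ ≈ 1.36e+03 K

From PV = nRT: V₁ = nRT₁/P₁ = 29.74 L.
Isothermal, so P V is constant: T₂ = T₁; P₂ = P₁·(V₁/V₂) = 6.723 bar.
Isobaric, so V/T is constant: P₃ = P₂; T₃ = T₂·(V₃/V₂) = 1359 K.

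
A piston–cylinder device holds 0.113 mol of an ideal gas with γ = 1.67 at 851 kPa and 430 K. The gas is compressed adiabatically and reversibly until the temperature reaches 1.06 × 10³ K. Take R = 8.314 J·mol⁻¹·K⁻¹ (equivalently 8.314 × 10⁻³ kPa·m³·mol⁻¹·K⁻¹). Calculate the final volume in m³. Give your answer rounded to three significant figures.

V₂ ≈ 0.000123 m³

From PV = nRT: V₁ = nRT₁/P₁ = 0.0004747 m³.
Reversible adiabatic, γ = 1.67: P₂ = P₁·(T₂/T₁)^(γ/(γ−1)) = 8065 kPa; V₂ = V₁·(T₁/T₂)^(1/(γ−1)) = 0.0001235 m³.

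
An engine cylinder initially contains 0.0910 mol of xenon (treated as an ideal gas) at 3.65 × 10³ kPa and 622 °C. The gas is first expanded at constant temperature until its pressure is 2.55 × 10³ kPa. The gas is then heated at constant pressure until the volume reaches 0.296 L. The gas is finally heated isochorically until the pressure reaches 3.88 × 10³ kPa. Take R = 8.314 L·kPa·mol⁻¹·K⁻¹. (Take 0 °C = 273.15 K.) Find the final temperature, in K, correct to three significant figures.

T₄ ≈ 1.52e+03 K

Convert: T₁ = 895.1 K.
From PV = nRT: V₁ = nRT₁/P₁ = 0.1855 L.
T constant ⇒ Boyle's law P V = const: T₂ = T₁; V₂ = V₁·(P₁/P₂) = 0.2656 L.
P constant ⇒ V ∝ T: P₃ = P₂; T₃ = T₂·(V₃/V₂) = 997.7 K.
V constant ⇒ P ∝ T: V₄ = V₃; T₄ = T₃·(P₄/P₃) = 1518 K.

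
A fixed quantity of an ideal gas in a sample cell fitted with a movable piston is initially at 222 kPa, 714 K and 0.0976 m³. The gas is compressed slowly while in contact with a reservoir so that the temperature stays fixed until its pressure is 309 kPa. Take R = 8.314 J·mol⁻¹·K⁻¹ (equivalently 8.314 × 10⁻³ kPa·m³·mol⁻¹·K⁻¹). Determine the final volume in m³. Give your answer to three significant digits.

Isothermal, so P V is constant: T₂ = T₁; V₂ = V₁·(P₁/P₂) = 0.07012 m³.

V₂ ≈ 0.0701 m³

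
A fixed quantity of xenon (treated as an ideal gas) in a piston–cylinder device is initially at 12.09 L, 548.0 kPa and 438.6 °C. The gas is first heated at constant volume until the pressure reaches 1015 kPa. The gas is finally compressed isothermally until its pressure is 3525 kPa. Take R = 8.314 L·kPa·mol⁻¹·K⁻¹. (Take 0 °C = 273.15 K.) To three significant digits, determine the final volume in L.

Convert: T₁ = 711.8 K.
Isochoric, so P/T is constant: V₂ = V₁; T₂ = T₁·(P₂/P₁) = 1318 K.
Isothermal, so P V is constant: T₃ = T₂; V₃ = V₂·(P₂/P₃) = 3.481 L.

V₃ ≈ 3.48 L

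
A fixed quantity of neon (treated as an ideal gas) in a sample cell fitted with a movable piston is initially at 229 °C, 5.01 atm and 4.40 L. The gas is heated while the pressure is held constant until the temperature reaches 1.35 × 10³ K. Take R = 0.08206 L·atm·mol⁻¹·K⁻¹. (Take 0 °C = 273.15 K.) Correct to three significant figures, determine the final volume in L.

V₂ ≈ 11.8 L

Convert: T₁ = 502.1 K.
Isobaric, so V/T is constant: P₂ = P₁; V₂ = V₁·(T₂/T₁) = 11.83 L.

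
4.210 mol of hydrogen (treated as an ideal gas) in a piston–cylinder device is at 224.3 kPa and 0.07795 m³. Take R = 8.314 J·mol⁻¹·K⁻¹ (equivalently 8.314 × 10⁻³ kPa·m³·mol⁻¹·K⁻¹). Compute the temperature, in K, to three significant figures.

T ≈ 500 K

PV = nRT ⇒ T = PV/(nR) = (224.3 × 0.07795) / (4.210 × 8.314 × 10⁻³)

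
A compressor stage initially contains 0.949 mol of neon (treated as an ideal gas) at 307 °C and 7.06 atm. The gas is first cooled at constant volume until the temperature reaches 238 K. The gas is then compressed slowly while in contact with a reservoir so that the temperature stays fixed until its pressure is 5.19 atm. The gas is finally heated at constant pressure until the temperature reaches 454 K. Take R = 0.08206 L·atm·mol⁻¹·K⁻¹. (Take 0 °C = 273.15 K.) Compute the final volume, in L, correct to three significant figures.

Convert: T₁ = 580.1 K.
From PV = nRT: V₁ = nRT₁/P₁ = 6.399 L.
Isochoric, so P/T is constant: V₂ = V₁; P₂ = P₁·(T₂/T₁) = 2.896 atm.
T constant ⇒ Boyle's law P V = const: T₃ = T₂; V₃ = V₂·(P₂/P₃) = 3.571 L.
P constant ⇒ V ∝ T: P₄ = P₃; V₄ = V₃·(T₄/T₃) = 6.812 L.

V₄ ≈ 6.81 L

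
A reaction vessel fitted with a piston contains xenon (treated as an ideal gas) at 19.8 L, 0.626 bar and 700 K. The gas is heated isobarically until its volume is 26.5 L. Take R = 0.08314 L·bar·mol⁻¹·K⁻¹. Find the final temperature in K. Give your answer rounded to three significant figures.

P constant ⇒ V ∝ T: P₂ = P₁; T₂ = T₁·(V₂/V₁) = 936.9 K.

T₂ ≈ 937 K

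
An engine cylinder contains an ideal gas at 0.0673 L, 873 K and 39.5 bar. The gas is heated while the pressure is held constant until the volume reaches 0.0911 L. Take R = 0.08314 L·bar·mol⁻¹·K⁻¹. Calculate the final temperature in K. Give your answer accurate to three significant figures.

P constant ⇒ V ∝ T: P₂ = P₁; T₂ = T₁·(V₂/V₁) = 1182 K.

T₂ ≈ 1.18e+03 K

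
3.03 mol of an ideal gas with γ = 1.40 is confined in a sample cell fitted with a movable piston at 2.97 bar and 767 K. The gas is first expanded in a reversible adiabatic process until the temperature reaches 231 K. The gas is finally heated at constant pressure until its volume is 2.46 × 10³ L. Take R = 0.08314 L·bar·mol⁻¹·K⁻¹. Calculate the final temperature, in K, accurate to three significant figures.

T₃ ≈ 435 K

From PV = nRT: V₁ = nRT₁/P₁ = 65.06 L.
Reversible adiabatic, γ = 1.40: P₂ = P₁·(T₂/T₁)^(γ/(γ−1)) = 0.04453 bar; V₂ = V₁·(T₁/T₂)^(1/(γ−1)) = 1307 L.
P constant ⇒ V ∝ T: P₃ = P₂; T₃ = T₂·(V₃/V₂) = 434.8 K.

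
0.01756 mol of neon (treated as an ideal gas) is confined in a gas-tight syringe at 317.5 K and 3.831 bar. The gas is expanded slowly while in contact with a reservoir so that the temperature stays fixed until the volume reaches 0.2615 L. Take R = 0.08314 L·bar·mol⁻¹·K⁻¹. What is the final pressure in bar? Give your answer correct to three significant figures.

P₂ ≈ 1.77 bar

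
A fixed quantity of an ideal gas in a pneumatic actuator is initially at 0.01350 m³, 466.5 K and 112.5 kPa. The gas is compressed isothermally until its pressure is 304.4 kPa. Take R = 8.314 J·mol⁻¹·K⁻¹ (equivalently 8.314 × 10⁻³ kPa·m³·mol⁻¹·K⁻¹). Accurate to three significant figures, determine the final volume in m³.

Isothermal, so P V is constant: T₂ = T₁; V₂ = V₁·(P₁/P₂) = 0.004989 m³.

V₂ ≈ 0.00499 m³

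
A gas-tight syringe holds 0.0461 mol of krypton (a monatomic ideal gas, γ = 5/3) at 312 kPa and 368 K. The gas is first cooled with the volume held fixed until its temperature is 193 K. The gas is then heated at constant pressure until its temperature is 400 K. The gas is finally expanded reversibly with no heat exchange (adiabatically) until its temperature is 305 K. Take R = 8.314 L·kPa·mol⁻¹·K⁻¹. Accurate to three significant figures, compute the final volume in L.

From PV = nRT: V₁ = nRT₁/P₁ = 0.4521 L.
Isochoric, so P/T is constant: V₂ = V₁; P₂ = P₁·(T₂/T₁) = 163.6 kPa.
Isobaric, so V/T is constant: P₃ = P₂; V₃ = V₂·(T₃/T₂) = 0.9369 L.
Reversible adiabatic, γ = 5/3: P₄ = P₃·(T₄/T₃)^(γ/(γ−1)) = 83.07 kPa; V₄ = V₃·(T₃/T₄)^(1/(γ−1)) = 1.407 L.

V₄ ≈ 1.41 L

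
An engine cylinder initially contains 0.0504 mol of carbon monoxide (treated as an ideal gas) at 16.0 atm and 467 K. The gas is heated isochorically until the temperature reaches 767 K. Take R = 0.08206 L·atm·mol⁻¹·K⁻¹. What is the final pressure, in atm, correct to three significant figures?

From PV = nRT: V₁ = nRT₁/P₁ = 0.1207 L.
V constant ⇒ P ∝ T: V₂ = V₁; P₂ = P₁·(T₂/T₁) = 26.28 atm.

P₂ ≈ 26.3 atm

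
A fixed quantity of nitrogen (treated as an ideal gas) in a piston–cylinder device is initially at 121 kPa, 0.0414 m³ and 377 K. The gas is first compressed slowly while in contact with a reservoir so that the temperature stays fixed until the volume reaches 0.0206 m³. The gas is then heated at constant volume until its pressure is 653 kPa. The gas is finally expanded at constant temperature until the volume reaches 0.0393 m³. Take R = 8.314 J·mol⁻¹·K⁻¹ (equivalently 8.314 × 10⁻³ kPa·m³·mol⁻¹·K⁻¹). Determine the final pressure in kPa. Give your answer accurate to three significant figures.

T constant ⇒ Boyle's law P V = const: T₂ = T₁; P₂ = P₁·(V₁/V₂) = 243.2 kPa.
V constant ⇒ P ∝ T: V₃ = V₂; T₃ = T₂·(P₃/P₂) = 1012 K.
T constant ⇒ Boyle's law P V = const: T₄ = T₃; P₄ = P₃·(V₃/V₄) = 342.3 kPa.

P₄ ≈ 342 kPa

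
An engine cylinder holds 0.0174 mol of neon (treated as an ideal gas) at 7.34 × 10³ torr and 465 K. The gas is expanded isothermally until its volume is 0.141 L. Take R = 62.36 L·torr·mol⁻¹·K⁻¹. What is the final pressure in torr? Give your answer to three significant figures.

P₂ ≈ 3.58e+03 torr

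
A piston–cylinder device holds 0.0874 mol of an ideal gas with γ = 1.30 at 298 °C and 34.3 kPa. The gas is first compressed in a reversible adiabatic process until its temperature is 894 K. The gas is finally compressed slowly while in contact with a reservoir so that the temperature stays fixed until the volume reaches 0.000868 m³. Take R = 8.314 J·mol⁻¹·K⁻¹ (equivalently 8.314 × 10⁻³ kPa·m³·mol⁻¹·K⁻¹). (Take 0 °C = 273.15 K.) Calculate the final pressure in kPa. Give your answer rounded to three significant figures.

P₃ ≈ 748 kPa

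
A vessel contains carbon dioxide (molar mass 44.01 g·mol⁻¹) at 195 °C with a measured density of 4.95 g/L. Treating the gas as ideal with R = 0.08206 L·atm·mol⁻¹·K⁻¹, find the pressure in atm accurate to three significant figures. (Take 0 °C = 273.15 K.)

P ≈ 4.32 atm

ρ = PM/(RT) ⇒ P = ρRT/M = (4.95 × 0.08206 × 468.1) / 44.01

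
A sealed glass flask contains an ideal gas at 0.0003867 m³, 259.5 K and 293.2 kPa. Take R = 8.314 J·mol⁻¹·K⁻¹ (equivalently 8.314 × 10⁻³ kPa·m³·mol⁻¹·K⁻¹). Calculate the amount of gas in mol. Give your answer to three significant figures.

PV = nRT ⇒ n = PV/(RT) = (293.2 × 0.0003867) / (8.314 × 10⁻³ × 259.5)

n ≈ 0.0526 mol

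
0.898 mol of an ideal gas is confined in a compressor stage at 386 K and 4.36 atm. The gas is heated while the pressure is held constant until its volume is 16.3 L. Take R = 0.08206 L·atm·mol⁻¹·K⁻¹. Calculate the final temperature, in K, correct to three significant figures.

T₂ ≈ 964 K

From PV = nRT: V₁ = nRT₁/P₁ = 6.524 L.
Isobaric, so V/T is constant: P₂ = P₁; T₂ = T₁·(V₂/V₁) = 964.4 K.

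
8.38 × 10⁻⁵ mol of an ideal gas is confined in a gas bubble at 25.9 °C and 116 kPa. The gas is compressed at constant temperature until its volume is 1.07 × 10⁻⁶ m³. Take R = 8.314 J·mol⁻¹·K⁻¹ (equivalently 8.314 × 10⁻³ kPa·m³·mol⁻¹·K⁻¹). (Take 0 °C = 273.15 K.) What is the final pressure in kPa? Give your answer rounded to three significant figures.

P₂ ≈ 195 kPa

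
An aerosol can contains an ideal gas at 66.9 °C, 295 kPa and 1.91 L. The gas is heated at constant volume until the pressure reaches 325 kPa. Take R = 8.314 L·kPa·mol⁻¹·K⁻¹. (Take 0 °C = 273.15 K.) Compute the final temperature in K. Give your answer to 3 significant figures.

T₂ ≈ 375 K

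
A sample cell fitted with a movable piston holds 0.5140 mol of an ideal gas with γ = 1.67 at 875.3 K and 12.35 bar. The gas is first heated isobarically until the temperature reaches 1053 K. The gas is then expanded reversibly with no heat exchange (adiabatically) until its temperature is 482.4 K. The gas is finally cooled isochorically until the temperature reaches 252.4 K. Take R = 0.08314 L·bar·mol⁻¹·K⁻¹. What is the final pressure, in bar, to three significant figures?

From PV = nRT: V₁ = nRT₁/P₁ = 3.029 L.
Isobaric, so V/T is constant: P₂ = P₁; V₂ = V₁·(T₂/T₁) = 3.644 L.
Adiabatic (γ = 1.67), T V^(γ−1) and P V^γ constant: P₃ = P₂·(T₃/T₂)^(γ/(γ−1)) = 1.765 bar; V₃ = V₂·(T₂/T₃)^(1/(γ−1)) = 11.68 L.
V constant ⇒ P ∝ T: V₄ = V₃; P₄ = P₃·(T₄/T₃) = 0.9233 bar.

P₄ ≈ 0.923 bar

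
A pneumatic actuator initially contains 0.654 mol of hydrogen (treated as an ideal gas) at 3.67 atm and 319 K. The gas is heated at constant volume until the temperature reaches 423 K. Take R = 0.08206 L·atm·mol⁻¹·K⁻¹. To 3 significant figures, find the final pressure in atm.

P₂ ≈ 4.87 atm

From PV = nRT: V₁ = nRT₁/P₁ = 4.665 L.
V constant ⇒ P ∝ T: V₂ = V₁; P₂ = P₁·(T₂/T₁) = 4.866 atm.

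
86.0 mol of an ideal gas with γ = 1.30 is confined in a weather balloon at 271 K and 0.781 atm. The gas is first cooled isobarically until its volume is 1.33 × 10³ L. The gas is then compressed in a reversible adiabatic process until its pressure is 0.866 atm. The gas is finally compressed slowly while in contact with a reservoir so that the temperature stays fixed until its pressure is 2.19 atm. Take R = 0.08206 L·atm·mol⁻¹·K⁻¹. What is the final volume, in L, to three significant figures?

From PV = nRT: V₁ = nRT₁/P₁ = 2449 L.
Isobaric, so V/T is constant: P₂ = P₁; T₂ = T₁·(V₂/V₁) = 147.2 K.
Reversible adiabatic, γ = 1.30: T₃ = T₂·(P₃/P₂)^((γ−1)/γ) = 150.7 K; V₃ = V₂·(P₂/P₃)^(1/γ) = 1228 L.
Isothermal, so P V is constant: T₄ = T₃; V₄ = V₃·(P₃/P₄) = 485.7 L.

V₄ ≈ 486 L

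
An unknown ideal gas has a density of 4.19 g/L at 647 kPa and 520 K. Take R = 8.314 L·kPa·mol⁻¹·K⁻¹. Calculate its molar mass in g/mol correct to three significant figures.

ρ = PM/(RT) ⇒ M = ρRT/P = (4.19 × 8.314 × 520.0) / 647

M ≈ 28.0 g/mol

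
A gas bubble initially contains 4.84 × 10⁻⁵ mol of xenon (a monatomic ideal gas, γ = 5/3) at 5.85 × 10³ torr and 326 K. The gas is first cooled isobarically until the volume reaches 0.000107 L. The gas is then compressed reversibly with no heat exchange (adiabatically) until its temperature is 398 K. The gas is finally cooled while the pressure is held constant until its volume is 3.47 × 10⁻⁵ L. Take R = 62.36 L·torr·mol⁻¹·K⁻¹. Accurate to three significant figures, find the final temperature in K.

T₄ ≈ 343 K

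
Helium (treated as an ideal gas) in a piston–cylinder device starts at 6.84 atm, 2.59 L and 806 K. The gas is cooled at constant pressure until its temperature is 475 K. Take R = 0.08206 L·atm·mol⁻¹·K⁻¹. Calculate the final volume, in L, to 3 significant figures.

Isobaric, so V/T is constant: P₂ = P₁; V₂ = V₁·(T₂/T₁) = 1.526 L.

V₂ ≈ 1.53 L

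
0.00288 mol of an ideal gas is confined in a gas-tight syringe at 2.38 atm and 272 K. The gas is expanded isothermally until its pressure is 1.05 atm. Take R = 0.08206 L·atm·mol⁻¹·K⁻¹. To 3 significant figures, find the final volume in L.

From PV = nRT: V₁ = nRT₁/P₁ = 0.02701 L.
T constant ⇒ Boyle's law P V = const: T₂ = T₁; V₂ = V₁·(P₁/P₂) = 0.06122 L.

V₂ ≈ 0.0612 L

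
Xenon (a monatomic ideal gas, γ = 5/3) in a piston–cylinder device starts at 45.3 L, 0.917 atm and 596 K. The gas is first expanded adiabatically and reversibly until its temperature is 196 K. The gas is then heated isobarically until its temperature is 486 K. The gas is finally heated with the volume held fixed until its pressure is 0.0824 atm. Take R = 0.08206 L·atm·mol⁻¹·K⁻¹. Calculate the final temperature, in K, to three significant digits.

Reversible adiabatic, γ = 5/3: P₂ = P₁·(T₂/T₁)^(γ/(γ−1)) = 0.05687 atm; V₂ = V₁·(T₁/T₂)^(1/(γ−1)) = 240.2 L.
P constant ⇒ V ∝ T: P₃ = P₂; V₃ = V₂·(T₃/T₂) = 595.6 L.
Isochoric, so P/T is constant: V₄ = V₃; T₄ = T₃·(P₄/P₃) = 704.2 K.

T₄ ≈ 704 K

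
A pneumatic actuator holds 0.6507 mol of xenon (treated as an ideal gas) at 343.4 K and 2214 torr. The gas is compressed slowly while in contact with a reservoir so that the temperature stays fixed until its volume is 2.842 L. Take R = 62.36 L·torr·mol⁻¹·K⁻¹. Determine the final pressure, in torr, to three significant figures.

P₂ ≈ 4.90e+03 torr

From PV = nRT: V₁ = nRT₁/P₁ = 6.294 L.
T constant ⇒ Boyle's law P V = const: T₂ = T₁; P₂ = P₁·(V₁/V₂) = 4903 torr.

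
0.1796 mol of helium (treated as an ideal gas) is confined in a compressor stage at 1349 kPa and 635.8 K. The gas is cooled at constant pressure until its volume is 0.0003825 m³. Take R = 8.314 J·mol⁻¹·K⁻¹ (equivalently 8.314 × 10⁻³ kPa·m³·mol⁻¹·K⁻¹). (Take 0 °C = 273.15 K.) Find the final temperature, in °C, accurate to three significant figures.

From PV = nRT: V₁ = nRT₁/P₁ = 0.0007038 m³.
P constant ⇒ V ∝ T: P₂ = P₁; T₂ = T₁·(V₂/V₁) = 345.6 K.

T₂ ≈ 72.4 °C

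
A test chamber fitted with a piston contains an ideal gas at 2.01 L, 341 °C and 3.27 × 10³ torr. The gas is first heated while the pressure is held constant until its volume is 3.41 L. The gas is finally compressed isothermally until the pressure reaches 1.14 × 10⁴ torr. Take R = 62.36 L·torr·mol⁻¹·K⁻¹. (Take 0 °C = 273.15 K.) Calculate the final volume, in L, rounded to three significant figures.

Convert: T₁ = 614.1 K.
Isobaric, so V/T is constant: P₂ = P₁; T₂ = T₁·(V₂/V₁) = 1042 K.
Isothermal, so P V is constant: T₃ = T₂; V₃ = V₂·(P₂/P₃) = 0.9781 L.

V₃ ≈ 0.978 L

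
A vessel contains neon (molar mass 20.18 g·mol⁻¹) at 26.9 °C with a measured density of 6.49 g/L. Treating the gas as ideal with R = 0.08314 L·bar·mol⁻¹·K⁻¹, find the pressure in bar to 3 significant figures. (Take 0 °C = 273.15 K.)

ρ = PM/(RT) ⇒ P = ρRT/M = (6.49 × 0.08314 × 300.0) / 20.18

P ≈ 8.02 bar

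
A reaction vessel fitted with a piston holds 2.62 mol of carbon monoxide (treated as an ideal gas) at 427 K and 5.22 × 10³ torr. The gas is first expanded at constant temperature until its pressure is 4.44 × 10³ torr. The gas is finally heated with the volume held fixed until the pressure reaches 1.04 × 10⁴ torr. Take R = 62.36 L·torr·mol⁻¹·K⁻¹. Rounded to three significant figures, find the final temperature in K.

T₃ ≈ 1.00e+03 K

From PV = nRT: V₁ = nRT₁/P₁ = 13.36 L.
T constant ⇒ Boyle's law P V = const: T₂ = T₁; V₂ = V₁·(P₁/P₂) = 15.71 L.
Isochoric, so P/T is constant: V₃ = V₂; T₃ = T₂·(P₃/P₂) = 1000 K.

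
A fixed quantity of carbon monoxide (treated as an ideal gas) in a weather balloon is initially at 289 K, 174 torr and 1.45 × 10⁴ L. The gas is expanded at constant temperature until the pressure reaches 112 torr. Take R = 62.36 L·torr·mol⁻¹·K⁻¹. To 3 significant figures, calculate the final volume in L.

T constant ⇒ Boyle's law P V = const: T₂ = T₁; V₂ = V₁·(P₁/P₂) = 2.253e+04 L.

V₂ ≈ 2.25e+04 L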